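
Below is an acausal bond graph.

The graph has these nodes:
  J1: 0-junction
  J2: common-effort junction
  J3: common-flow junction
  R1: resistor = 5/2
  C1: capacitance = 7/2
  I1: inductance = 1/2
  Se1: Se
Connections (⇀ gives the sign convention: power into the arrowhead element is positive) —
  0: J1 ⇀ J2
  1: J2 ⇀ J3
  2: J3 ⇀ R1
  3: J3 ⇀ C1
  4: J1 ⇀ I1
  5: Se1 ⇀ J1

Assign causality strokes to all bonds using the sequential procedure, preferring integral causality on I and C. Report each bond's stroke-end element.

bond 5 |J1  (Se1: effort source, stroke at far end)
bond 0 |J2  (0-jn J1 has e-setter on 5)
bond 4 |I1  (0-jn J1 has e-setter on 5)
bond 1 |J3  (0-jn J2 has e-setter on 0)
bond 3 |J3  (C1 integral (e out))
bond 2 |R1  (closing 1-jn rule on J3)

β0 stroke at J2
β1 stroke at J3
β2 stroke at R1
β3 stroke at J3
β4 stroke at I1
β5 stroke at J1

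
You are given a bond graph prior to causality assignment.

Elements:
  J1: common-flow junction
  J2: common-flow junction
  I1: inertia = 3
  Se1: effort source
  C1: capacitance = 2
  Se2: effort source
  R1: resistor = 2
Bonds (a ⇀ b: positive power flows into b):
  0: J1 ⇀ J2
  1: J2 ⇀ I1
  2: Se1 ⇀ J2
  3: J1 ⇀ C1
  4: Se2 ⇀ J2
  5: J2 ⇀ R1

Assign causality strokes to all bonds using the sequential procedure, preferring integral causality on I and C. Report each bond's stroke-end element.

bond 2 →J2  (Se1 (Se) sets effort on bond)
bond 4 →J2  (source Se2 imposes e)
bond 1 →I1  (I1 outputs flow p/I1)
bond 0 →J2  (common-f at J2 fixed by 1)
bond 5 →J2  (J2 flow already set via bond 1)
bond 3 →J1  (common-f at J1 fixed by 0)

bond 0 |J2
bond 1 |I1
bond 2 |J2
bond 3 |J1
bond 4 |J2
bond 5 |J2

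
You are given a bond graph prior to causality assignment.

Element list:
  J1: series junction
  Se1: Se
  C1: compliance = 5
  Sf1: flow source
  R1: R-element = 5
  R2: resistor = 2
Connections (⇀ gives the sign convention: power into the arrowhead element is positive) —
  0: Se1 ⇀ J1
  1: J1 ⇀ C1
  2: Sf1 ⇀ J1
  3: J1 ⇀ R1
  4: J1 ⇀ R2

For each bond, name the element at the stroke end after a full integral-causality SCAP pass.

#0 stroke→J1  (Se1 (Se) sets effort on bond)
#2 stroke→Sf1  (source Sf1 imposes f)
#1 stroke→J1  (common-f at J1 fixed by 2)
#3 stroke→J1  (J1: bond 2 brought flow, rest push out)
#4 stroke→J1  (J1: bond 2 brought flow, rest push out)

β0 →J1
β1 →J1
β2 →Sf1
β3 →J1
β4 →J1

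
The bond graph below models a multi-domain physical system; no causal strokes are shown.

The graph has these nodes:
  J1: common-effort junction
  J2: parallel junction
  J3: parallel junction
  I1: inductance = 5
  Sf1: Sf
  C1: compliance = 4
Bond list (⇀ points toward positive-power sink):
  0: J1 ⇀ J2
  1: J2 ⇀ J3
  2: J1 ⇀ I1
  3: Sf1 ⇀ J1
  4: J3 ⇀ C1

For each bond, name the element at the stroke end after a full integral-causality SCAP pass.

b3 stroke→Sf1  (Sf1 (Sf) sets flow on bond)
b2 stroke→I1  (prefer integral on I1)
b0 stroke→J1  (only one effort-in slot at J1)
b1 stroke→J2  (J2 needs exactly one e-in)
b4 stroke→J3  (J3: last free bond brings effort in)

b0 |J1
b1 |J2
b2 |I1
b3 |Sf1
b4 |J3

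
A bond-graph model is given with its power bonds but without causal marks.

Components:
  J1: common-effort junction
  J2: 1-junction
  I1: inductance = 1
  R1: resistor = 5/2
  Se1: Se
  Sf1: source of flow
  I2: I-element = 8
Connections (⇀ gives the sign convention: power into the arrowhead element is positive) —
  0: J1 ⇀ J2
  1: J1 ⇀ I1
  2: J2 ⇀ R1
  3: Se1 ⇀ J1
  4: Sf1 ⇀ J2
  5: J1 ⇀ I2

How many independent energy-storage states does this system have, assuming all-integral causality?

2  (I1, I2 all integral)

#3 stroke→J1  (source Se1 imposes e)
#4 stroke→Sf1  (Sf1 (Sf) sets flow on bond)
#0 stroke→J2  (J1 effort already set via bond 3)
#1 stroke→I1  (J1: bond 3 brought effort, rest push out)
#5 stroke→I2  (common-e at J1 fixed by 3)
#2 stroke→J2  (J2: bond 4 brought flow, rest push out)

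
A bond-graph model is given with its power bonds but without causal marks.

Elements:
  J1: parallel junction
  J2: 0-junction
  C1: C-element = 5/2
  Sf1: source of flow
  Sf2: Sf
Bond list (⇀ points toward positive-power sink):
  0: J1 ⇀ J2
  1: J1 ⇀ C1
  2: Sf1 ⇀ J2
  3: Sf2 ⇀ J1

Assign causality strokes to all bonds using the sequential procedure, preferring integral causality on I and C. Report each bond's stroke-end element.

#0 stroke→J2
#1 stroke→J1
#2 stroke→Sf1
#3 stroke→Sf2

b2 |Sf1  (Sf1 (Sf) sets flow on bond)
b3 |Sf2  (Sf2 fixes flow; stroke at Sf2)
b0 |J2  (only one effort-in slot at J2)
b1 |J1  (closing 0-jn rule on J1)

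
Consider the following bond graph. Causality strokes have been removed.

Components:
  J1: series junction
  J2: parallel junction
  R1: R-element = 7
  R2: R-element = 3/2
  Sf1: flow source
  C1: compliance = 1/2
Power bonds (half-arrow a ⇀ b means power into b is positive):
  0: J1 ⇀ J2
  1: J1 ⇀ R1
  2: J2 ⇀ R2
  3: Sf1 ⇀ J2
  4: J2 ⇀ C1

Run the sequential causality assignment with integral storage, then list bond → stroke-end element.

β3 |Sf1  (Sf1: flow source, stroke at near end)
β4 |J2  (C1 outputs effort q/C1)
β0 |J1  (common-e at J2 fixed by 4)
β2 |R2  (J2 effort already set via bond 4)
β1 |R1  (closing 1-jn rule on J1)

bond 0 stroke→J1
bond 1 stroke→R1
bond 2 stroke→R2
bond 3 stroke→Sf1
bond 4 stroke→J2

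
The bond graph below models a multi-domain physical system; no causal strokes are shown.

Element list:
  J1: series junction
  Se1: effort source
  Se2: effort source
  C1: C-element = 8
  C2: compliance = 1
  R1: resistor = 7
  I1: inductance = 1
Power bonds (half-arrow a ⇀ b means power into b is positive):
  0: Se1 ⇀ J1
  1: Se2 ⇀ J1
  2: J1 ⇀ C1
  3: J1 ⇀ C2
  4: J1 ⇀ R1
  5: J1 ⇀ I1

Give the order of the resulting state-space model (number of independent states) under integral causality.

3  (C1, C2, I1 all integral)

b0 stroke→J1  (Se1 fixes effort; stroke away)
b1 stroke→J1  (Se2 fixes effort; stroke away)
b2 stroke→J1  (C1 integral (e out))
b3 stroke→J1  (prefer integral on C2)
b5 stroke→I1  (I1 outputs flow p/I1)
b4 stroke→J1  (1-jn J1 has f-setter on 5)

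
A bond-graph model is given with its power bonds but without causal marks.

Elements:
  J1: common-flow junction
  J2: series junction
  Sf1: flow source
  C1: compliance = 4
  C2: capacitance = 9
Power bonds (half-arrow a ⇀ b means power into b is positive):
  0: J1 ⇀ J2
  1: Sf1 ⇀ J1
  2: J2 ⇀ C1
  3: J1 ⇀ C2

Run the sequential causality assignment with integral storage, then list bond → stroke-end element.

β0 |J1
β1 |Sf1
β2 |J2
β3 |J1

#1 stroke→Sf1  (Sf1 (Sf) sets flow on bond)
#0 stroke→J1  (J1: bond 1 brought flow, rest push out)
#3 stroke→J1  (common-f at J1 fixed by 1)
#2 stroke→J2  (J2: bond 0 brought flow, rest push out)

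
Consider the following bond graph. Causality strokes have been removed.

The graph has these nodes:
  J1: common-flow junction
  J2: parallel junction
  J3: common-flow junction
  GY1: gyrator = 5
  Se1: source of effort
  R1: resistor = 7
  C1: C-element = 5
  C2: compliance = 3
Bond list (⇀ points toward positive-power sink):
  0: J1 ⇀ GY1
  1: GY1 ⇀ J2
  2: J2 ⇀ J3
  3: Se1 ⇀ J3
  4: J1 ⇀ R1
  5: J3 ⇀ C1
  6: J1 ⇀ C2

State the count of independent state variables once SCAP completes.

2  (C1, C2 all integral)

β3 stroke→J3  (Se1 fixes effort; stroke away)
β5 stroke→J3  (C1: C, integral causality)
β2 stroke→J2  (J3: last free bond brings flow in)
β1 stroke→GY1  (common-e at J2 fixed by 2)
β0 stroke→GY1  (GY GY1: same side as bond 1)
β4 stroke→J1  (common-f at J1 fixed by 0)
β6 stroke→J1  (1-jn J1 has f-setter on 0)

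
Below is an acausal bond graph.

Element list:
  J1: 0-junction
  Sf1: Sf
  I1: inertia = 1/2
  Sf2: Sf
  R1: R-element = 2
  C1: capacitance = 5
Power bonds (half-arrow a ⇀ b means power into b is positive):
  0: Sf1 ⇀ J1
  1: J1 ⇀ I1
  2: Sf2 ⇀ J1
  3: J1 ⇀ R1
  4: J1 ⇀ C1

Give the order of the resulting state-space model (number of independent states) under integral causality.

bond 0 |Sf1  (source Sf1 imposes f)
bond 2 |Sf2  (Sf2 (Sf) sets flow on bond)
bond 1 |I1  (I1 outputs flow p/I1)
bond 4 |J1  (prefer integral on C1)
bond 3 |R1  (0-jn J1 has e-setter on 4)

2  (C1, I1 all integral)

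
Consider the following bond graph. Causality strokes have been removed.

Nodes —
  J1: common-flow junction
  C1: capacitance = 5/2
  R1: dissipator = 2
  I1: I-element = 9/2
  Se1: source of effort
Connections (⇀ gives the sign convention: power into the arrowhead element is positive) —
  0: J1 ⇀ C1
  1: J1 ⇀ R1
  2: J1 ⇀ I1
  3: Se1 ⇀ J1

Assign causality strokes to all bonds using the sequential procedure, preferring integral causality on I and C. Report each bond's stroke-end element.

b3 |J1  (Se1 (Se) sets effort on bond)
b0 |J1  (C1: C, integral causality)
b2 |I1  (I1: I, integral causality)
b1 |J1  (J1: bond 2 brought flow, rest push out)

b0 stroke at J1
b1 stroke at J1
b2 stroke at I1
b3 stroke at J1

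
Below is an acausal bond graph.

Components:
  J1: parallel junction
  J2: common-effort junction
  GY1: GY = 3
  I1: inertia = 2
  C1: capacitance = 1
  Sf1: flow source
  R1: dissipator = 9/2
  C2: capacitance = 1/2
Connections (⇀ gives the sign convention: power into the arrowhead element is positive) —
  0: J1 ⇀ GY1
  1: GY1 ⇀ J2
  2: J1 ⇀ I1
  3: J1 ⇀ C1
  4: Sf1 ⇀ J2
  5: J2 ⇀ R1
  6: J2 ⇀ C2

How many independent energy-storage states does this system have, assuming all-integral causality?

bond 4 →Sf1  (Sf1 (Sf) sets flow on bond)
bond 2 →I1  (I1 integral (f out))
bond 3 →J1  (prefer integral on C1)
bond 0 →GY1  (0-jn J1 has e-setter on 3)
bond 1 →GY1  (GY1 both-in/both-out from 0)
bond 6 →J2  (C2 integral (e out))
bond 5 →R1  (common-e at J2 fixed by 6)

3  (C1, C2, I1 all integral)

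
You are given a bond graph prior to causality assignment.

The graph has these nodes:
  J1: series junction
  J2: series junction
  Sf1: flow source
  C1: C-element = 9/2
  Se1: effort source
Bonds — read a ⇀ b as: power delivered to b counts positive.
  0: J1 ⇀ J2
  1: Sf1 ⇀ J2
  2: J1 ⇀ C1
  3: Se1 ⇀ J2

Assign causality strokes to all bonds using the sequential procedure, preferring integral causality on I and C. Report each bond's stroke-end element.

#0 |J2
#1 |Sf1
#2 |J1
#3 |J2

β1 stroke→Sf1  (source Sf1 imposes f)
β3 stroke→J2  (Se1 (Se) sets effort on bond)
β0 stroke→J2  (common-f at J2 fixed by 1)
β2 stroke→J1  (J1 flow already set via bond 0)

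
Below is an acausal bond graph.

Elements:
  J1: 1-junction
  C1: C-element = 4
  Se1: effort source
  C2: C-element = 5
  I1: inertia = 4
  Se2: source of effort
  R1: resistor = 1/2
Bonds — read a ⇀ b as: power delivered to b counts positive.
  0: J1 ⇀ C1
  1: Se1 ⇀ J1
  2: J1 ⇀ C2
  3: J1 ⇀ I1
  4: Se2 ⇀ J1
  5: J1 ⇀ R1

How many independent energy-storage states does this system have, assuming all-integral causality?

bond 1 stroke→J1  (Se1: effort source, stroke at far end)
bond 4 stroke→J1  (Se2: effort source, stroke at far end)
bond 0 stroke→J1  (C1 integral (e out))
bond 2 stroke→J1  (prefer integral on C2)
bond 3 stroke→I1  (I1: I, integral causality)
bond 5 stroke→J1  (J1 flow already set via bond 3)

3  (C1, C2, I1 all integral)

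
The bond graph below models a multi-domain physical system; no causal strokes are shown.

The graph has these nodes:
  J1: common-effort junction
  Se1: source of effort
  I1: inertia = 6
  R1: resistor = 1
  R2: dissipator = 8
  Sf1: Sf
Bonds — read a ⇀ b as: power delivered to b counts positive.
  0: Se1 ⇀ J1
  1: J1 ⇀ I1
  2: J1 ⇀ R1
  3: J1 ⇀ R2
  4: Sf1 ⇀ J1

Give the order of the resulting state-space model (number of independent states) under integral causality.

#0 |J1  (source Se1 imposes e)
#4 |Sf1  (Sf1 (Sf) sets flow on bond)
#1 |I1  (common-e at J1 fixed by 0)
#2 |R1  (J1: bond 0 brought effort, rest push out)
#3 |R2  (J1 effort already set via bond 0)

1  (I1 all integral)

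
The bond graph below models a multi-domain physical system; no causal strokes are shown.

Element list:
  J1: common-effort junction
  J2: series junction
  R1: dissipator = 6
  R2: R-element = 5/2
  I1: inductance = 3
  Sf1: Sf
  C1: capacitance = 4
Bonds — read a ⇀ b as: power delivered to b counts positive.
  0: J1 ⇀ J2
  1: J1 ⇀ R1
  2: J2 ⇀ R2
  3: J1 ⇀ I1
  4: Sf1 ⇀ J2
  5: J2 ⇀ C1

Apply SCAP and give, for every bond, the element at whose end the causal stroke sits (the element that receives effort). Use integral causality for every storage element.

β0 →J2
β1 →J1
β2 →J2
β3 →I1
β4 →Sf1
β5 →J2

bond 4 stroke at Sf1  (Sf1: flow source, stroke at near end)
bond 0 stroke at J2  (J2: bond 4 brought flow, rest push out)
bond 2 stroke at J2  (1-jn J2 has f-setter on 4)
bond 5 stroke at J2  (1-jn J2 has f-setter on 4)
bond 3 stroke at I1  (I1 outputs flow p/I1)
bond 1 stroke at J1  (J1: last free bond brings effort in)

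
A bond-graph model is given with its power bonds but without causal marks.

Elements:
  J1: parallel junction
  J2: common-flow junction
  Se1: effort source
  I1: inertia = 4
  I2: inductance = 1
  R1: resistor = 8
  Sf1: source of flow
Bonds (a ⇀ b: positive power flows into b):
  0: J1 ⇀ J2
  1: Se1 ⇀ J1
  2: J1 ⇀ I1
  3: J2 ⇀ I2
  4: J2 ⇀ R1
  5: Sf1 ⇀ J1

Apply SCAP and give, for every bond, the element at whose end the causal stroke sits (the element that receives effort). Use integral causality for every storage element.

β0 stroke→J2
β1 stroke→J1
β2 stroke→I1
β3 stroke→I2
β4 stroke→J2
β5 stroke→Sf1

#1 →J1  (source Se1 imposes e)
#5 →Sf1  (Sf1: flow source, stroke at near end)
#0 →J2  (common-e at J1 fixed by 1)
#2 →I1  (0-jn J1 has e-setter on 1)
#3 →I2  (I2 integral (f out))
#4 →J2  (common-f at J2 fixed by 3)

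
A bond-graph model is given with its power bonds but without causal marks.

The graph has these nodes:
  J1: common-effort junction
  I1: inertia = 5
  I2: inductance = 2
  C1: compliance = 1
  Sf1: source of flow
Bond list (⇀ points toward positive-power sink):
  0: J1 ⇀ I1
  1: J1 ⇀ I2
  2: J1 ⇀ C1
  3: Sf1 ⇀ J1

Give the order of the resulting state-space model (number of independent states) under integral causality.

#3 stroke→Sf1  (Sf1 fixes flow; stroke at Sf1)
#0 stroke→I1  (prefer integral on I1)
#1 stroke→I2  (prefer integral on I2)
#2 stroke→J1  (closing 0-jn rule on J1)

3  (C1, I1, I2 all integral)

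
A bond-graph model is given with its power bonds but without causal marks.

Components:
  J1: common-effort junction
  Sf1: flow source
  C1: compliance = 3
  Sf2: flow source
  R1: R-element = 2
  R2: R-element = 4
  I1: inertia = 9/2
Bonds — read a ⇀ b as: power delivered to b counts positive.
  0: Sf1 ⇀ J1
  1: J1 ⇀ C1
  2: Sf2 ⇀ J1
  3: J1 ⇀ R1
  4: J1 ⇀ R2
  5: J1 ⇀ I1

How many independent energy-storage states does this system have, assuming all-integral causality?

#0 |Sf1  (Sf1 (Sf) sets flow on bond)
#2 |Sf2  (Sf2 fixes flow; stroke at Sf2)
#1 |J1  (C1 integral (e out))
#3 |R1  (0-jn J1 has e-setter on 1)
#4 |R2  (J1: bond 1 brought effort, rest push out)
#5 |I1  (J1: bond 1 brought effort, rest push out)

2  (C1, I1 all integral)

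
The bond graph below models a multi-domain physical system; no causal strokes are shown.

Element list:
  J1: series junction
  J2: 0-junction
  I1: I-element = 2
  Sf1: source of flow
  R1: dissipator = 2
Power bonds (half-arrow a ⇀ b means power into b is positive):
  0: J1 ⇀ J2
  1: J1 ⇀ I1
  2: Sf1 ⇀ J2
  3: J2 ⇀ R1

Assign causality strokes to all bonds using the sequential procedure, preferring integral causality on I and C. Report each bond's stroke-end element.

bond 2 →Sf1  (Sf1 fixes flow; stroke at Sf1)
bond 1 →I1  (I1 integral (f out))
bond 0 →J1  (J1 flow already set via bond 1)
bond 3 →J2  (J2: last free bond brings effort in)

b0 stroke at J1
b1 stroke at I1
b2 stroke at Sf1
b3 stroke at J2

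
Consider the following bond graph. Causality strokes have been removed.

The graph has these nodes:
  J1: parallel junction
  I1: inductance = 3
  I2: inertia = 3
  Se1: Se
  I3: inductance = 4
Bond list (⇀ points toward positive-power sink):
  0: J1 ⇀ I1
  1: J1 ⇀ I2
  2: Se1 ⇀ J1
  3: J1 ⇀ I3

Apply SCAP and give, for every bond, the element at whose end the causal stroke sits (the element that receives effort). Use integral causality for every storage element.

bond 2 |J1  (Se1 (Se) sets effort on bond)
bond 0 |I1  (J1 effort already set via bond 2)
bond 1 |I2  (common-e at J1 fixed by 2)
bond 3 |I3  (J1: bond 2 brought effort, rest push out)

bond 0 stroke→I1
bond 1 stroke→I2
bond 2 stroke→J1
bond 3 stroke→I3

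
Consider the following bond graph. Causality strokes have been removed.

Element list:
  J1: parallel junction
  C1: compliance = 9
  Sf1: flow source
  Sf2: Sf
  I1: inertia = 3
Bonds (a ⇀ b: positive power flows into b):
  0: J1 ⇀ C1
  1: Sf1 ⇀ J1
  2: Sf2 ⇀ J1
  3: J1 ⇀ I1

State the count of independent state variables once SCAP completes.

2  (C1, I1 all integral)

β1 stroke→Sf1  (source Sf1 imposes f)
β2 stroke→Sf2  (Sf2: flow source, stroke at near end)
β0 stroke→J1  (prefer integral on C1)
β3 stroke→I1  (J1: bond 0 brought effort, rest push out)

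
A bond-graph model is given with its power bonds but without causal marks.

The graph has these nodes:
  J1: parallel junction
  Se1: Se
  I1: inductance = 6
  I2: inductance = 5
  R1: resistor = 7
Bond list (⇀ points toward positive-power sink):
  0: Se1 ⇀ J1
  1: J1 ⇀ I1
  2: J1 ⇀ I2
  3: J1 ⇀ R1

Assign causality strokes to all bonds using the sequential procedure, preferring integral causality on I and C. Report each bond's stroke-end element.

#0 |J1  (Se1: effort source, stroke at far end)
#1 |I1  (common-e at J1 fixed by 0)
#2 |I2  (common-e at J1 fixed by 0)
#3 |R1  (J1 effort already set via bond 0)

b0 stroke→J1
b1 stroke→I1
b2 stroke→I2
b3 stroke→R1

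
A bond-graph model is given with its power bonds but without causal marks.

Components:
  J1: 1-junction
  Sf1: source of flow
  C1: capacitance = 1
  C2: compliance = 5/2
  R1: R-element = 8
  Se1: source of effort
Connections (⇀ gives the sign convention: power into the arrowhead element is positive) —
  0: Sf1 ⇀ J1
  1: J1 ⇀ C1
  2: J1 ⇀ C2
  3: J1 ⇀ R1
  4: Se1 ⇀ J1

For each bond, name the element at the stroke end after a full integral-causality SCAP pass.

b0 |Sf1  (Sf1 (Sf) sets flow on bond)
b4 |J1  (Se1 (Se) sets effort on bond)
b1 |J1  (J1 flow already set via bond 0)
b2 |J1  (J1: bond 0 brought flow, rest push out)
b3 |J1  (J1 flow already set via bond 0)

b0 stroke at Sf1
b1 stroke at J1
b2 stroke at J1
b3 stroke at J1
b4 stroke at J1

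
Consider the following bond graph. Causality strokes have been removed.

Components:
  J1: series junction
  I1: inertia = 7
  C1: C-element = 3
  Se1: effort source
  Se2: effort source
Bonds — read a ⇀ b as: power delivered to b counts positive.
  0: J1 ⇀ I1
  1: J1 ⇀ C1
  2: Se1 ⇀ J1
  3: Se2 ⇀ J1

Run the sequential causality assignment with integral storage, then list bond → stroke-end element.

b2 stroke→J1  (Se1 fixes effort; stroke away)
b3 stroke→J1  (Se2: effort source, stroke at far end)
b0 stroke→I1  (I1 integral (f out))
b1 stroke→J1  (J1 flow already set via bond 0)

#0 |I1
#1 |J1
#2 |J1
#3 |J1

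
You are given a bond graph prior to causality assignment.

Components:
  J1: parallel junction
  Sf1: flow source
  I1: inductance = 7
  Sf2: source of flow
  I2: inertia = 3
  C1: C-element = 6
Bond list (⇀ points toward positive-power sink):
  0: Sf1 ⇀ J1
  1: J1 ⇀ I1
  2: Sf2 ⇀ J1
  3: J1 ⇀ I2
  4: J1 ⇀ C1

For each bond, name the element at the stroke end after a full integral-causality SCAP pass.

bond 0 stroke at Sf1  (Sf1 (Sf) sets flow on bond)
bond 2 stroke at Sf2  (Sf2 (Sf) sets flow on bond)
bond 1 stroke at I1  (prefer integral on I1)
bond 3 stroke at I2  (I2 integral (f out))
bond 4 stroke at J1  (J1: last free bond brings effort in)

bond 0 →Sf1
bond 1 →I1
bond 2 →Sf2
bond 3 →I2
bond 4 →J1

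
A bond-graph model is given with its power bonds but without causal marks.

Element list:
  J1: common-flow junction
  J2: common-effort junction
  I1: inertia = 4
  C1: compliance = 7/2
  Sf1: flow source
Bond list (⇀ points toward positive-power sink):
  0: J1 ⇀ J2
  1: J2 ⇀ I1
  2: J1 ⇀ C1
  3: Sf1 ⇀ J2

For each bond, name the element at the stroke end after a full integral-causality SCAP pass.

#3 stroke at Sf1  (source Sf1 imposes f)
#1 stroke at I1  (I1: I, integral causality)
#0 stroke at J2  (J2 needs exactly one e-in)
#2 stroke at J1  (1-jn J1 has f-setter on 0)

#0 |J2
#1 |I1
#2 |J1
#3 |Sf1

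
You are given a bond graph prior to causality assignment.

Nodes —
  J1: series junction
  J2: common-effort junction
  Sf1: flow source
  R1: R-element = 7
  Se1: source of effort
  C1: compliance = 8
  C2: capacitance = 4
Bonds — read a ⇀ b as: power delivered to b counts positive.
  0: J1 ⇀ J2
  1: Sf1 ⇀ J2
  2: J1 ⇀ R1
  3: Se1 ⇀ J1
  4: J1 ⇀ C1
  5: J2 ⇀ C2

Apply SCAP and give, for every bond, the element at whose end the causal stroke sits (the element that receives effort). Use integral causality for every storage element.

#1 →Sf1  (Sf1: flow source, stroke at near end)
#3 →J1  (Se1 fixes effort; stroke away)
#4 →J1  (prefer integral on C1)
#5 →J2  (prefer integral on C2)
#0 →J1  (common-e at J2 fixed by 5)
#2 →R1  (J1 needs exactly one f-in)

bond 0 →J1
bond 1 →Sf1
bond 2 →R1
bond 3 →J1
bond 4 →J1
bond 5 →J2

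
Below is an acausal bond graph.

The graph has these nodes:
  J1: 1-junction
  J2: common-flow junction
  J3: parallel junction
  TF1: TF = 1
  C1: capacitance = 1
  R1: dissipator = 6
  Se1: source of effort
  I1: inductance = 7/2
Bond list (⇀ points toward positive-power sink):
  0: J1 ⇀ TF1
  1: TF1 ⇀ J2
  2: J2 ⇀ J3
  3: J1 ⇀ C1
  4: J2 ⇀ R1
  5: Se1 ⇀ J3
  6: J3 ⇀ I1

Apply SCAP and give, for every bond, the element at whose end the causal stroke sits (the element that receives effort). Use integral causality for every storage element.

bond 0 |TF1
bond 1 |J2
bond 2 |J2
bond 3 |J1
bond 4 |R1
bond 5 |J3
bond 6 |I1

β5 |J3  (Se1 fixes effort; stroke away)
β2 |J2  (common-e at J3 fixed by 5)
β6 |I1  (0-jn J3 has e-setter on 5)
β3 |J1  (C1: C, integral causality)
β0 |TF1  (J1: last free bond brings flow in)
β1 |J2  (TF1: transformer flips bond 0)
β4 |R1  (only one flow-in slot at J2)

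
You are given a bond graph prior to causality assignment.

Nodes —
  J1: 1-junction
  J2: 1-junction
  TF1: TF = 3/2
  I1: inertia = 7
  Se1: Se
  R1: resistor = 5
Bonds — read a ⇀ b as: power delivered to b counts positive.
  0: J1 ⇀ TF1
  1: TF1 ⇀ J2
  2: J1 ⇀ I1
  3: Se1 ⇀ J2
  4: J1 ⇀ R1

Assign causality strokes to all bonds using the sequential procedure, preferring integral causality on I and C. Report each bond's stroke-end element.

β3 stroke→J2  (Se1: effort source, stroke at far end)
β1 stroke→TF1  (J2: last free bond brings flow in)
β0 stroke→J1  (TF1: transformer flips bond 1)
β2 stroke→I1  (I1 outputs flow p/I1)
β4 stroke→J1  (1-jn J1 has f-setter on 2)

b0 |J1
b1 |TF1
b2 |I1
b3 |J2
b4 |J1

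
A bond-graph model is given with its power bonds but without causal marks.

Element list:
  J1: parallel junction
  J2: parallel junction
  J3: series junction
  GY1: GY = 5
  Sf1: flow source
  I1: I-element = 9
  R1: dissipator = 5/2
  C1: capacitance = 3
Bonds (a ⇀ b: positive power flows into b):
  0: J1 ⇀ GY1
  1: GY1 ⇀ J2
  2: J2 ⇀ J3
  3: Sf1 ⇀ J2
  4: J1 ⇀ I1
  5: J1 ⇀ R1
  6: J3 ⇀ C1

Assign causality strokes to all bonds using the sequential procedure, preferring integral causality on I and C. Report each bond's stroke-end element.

bond 3 stroke at Sf1  (Sf1: flow source, stroke at near end)
bond 4 stroke at I1  (prefer integral on I1)
bond 6 stroke at J3  (C1: C, integral causality)
bond 2 stroke at J2  (closing 1-jn rule on J3)
bond 1 stroke at GY1  (J2 effort already set via bond 2)
bond 0 stroke at GY1  (through GY1, causality inverts; strokes same side of GY1)
bond 5 stroke at J1  (only one effort-in slot at J1)

#0 →GY1
#1 →GY1
#2 →J2
#3 →Sf1
#4 →I1
#5 →J1
#6 →J3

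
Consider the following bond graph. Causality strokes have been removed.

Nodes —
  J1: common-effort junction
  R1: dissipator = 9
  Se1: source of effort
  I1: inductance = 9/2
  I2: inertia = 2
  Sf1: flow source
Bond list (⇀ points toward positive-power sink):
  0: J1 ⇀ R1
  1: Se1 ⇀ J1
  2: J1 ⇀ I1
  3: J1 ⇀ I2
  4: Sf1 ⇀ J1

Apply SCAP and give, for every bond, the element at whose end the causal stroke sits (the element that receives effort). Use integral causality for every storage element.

#1 stroke→J1  (source Se1 imposes e)
#4 stroke→Sf1  (Sf1 fixes flow; stroke at Sf1)
#0 stroke→R1  (0-jn J1 has e-setter on 1)
#2 stroke→I1  (J1: bond 1 brought effort, rest push out)
#3 stroke→I2  (common-e at J1 fixed by 1)

bond 0 |R1
bond 1 |J1
bond 2 |I1
bond 3 |I2
bond 4 |Sf1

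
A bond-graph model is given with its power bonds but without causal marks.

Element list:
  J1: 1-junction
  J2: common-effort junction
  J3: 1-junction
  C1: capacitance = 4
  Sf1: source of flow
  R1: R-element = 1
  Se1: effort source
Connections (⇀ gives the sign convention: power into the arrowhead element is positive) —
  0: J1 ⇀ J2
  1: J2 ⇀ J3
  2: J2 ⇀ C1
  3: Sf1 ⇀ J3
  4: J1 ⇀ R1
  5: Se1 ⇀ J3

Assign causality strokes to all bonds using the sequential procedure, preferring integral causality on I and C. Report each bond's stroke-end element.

bond 3 →Sf1  (Sf1 (Sf) sets flow on bond)
bond 5 →J3  (source Se1 imposes e)
bond 1 →J3  (J3 flow already set via bond 3)
bond 2 →J2  (C1: C, integral causality)
bond 0 →J1  (J2: bond 2 brought effort, rest push out)
bond 4 →R1  (closing 1-jn rule on J1)

β0 stroke→J1
β1 stroke→J3
β2 stroke→J2
β3 stroke→Sf1
β4 stroke→R1
β5 stroke→J3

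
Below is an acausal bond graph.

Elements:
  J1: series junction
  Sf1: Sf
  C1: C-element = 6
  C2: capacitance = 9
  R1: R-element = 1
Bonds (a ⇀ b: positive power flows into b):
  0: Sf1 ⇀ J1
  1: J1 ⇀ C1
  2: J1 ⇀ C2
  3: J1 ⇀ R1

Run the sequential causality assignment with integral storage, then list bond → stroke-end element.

β0 stroke at Sf1  (Sf1 fixes flow; stroke at Sf1)
β1 stroke at J1  (common-f at J1 fixed by 0)
β2 stroke at J1  (J1: bond 0 brought flow, rest push out)
β3 stroke at J1  (J1: bond 0 brought flow, rest push out)

bond 0 stroke→Sf1
bond 1 stroke→J1
bond 2 stroke→J1
bond 3 stroke→J1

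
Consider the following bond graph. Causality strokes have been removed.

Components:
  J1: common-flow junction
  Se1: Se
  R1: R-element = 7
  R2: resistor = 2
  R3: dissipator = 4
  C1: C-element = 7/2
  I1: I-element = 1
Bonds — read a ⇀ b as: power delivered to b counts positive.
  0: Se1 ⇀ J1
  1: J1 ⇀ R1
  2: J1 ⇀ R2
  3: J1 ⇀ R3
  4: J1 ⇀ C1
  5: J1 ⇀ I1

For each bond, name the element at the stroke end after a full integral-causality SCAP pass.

bond 0 |J1  (Se1 (Se) sets effort on bond)
bond 4 |J1  (C1: C, integral causality)
bond 5 |I1  (I1: I, integral causality)
bond 1 |J1  (J1: bond 5 brought flow, rest push out)
bond 2 |J1  (common-f at J1 fixed by 5)
bond 3 |J1  (common-f at J1 fixed by 5)

b0 |J1
b1 |J1
b2 |J1
b3 |J1
b4 |J1
b5 |I1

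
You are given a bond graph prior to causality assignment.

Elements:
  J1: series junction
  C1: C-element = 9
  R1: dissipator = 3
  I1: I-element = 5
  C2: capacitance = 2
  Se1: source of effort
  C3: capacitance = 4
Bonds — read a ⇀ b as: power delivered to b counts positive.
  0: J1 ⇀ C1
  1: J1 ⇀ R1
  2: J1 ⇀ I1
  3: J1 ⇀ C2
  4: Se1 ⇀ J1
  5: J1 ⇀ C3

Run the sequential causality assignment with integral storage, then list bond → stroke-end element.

bond 4 stroke at J1  (Se1 (Se) sets effort on bond)
bond 0 stroke at J1  (C1 integral (e out))
bond 2 stroke at I1  (I1 integral (f out))
bond 1 stroke at J1  (common-f at J1 fixed by 2)
bond 3 stroke at J1  (common-f at J1 fixed by 2)
bond 5 stroke at J1  (common-f at J1 fixed by 2)

#0 stroke→J1
#1 stroke→J1
#2 stroke→I1
#3 stroke→J1
#4 stroke→J1
#5 stroke→J1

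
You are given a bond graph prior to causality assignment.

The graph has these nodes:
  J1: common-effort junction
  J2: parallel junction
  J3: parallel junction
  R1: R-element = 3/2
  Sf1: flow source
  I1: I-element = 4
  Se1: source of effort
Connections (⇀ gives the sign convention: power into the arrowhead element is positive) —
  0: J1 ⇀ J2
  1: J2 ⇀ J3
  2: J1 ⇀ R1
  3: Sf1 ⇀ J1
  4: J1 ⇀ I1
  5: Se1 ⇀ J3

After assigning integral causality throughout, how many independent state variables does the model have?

β3 stroke→Sf1  (Sf1: flow source, stroke at near end)
β5 stroke→J3  (Se1 (Se) sets effort on bond)
β1 stroke→J2  (J3 effort already set via bond 5)
β0 stroke→J1  (common-e at J2 fixed by 1)
β2 stroke→R1  (J1: bond 0 brought effort, rest push out)
β4 stroke→I1  (J1 effort already set via bond 0)

1  (I1 all integral)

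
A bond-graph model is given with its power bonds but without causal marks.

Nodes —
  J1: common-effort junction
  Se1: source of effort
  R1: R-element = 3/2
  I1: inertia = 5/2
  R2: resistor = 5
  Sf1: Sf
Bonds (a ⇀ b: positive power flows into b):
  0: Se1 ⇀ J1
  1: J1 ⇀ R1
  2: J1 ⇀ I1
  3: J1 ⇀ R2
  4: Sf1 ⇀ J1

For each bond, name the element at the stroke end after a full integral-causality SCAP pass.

#0 →J1  (source Se1 imposes e)
#4 →Sf1  (Sf1: flow source, stroke at near end)
#1 →R1  (0-jn J1 has e-setter on 0)
#2 →I1  (0-jn J1 has e-setter on 0)
#3 →R2  (J1 effort already set via bond 0)

β0 stroke at J1
β1 stroke at R1
β2 stroke at I1
β3 stroke at R2
β4 stroke at Sf1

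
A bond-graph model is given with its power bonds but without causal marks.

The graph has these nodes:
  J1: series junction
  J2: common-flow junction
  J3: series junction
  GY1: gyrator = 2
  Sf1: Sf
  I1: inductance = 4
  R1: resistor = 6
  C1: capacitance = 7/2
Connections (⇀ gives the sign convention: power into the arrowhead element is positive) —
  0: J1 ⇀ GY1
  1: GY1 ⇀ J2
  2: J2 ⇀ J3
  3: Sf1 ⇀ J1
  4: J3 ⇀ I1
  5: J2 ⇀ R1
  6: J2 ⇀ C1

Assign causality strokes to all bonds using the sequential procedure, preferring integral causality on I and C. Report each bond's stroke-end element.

bond 0 stroke→J1
bond 1 stroke→J2
bond 2 stroke→J3
bond 3 stroke→Sf1
bond 4 stroke→I1
bond 5 stroke→J2
bond 6 stroke→J2

β3 |Sf1  (source Sf1 imposes f)
β0 |J1  (1-jn J1 has f-setter on 3)
β1 |J2  (GY GY1: same side as bond 0)
β4 |I1  (prefer integral on I1)
β2 |J3  (1-jn J3 has f-setter on 4)
β5 |J2  (1-jn J2 has f-setter on 2)
β6 |J2  (common-f at J2 fixed by 2)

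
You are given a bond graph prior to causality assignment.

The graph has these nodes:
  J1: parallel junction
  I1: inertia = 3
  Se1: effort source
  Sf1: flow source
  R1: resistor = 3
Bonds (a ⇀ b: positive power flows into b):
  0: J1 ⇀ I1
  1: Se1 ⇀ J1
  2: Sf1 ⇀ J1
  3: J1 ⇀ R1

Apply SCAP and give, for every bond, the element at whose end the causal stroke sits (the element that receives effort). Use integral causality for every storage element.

bond 1 stroke at J1  (Se1: effort source, stroke at far end)
bond 2 stroke at Sf1  (source Sf1 imposes f)
bond 0 stroke at I1  (0-jn J1 has e-setter on 1)
bond 3 stroke at R1  (common-e at J1 fixed by 1)

bond 0 |I1
bond 1 |J1
bond 2 |Sf1
bond 3 |R1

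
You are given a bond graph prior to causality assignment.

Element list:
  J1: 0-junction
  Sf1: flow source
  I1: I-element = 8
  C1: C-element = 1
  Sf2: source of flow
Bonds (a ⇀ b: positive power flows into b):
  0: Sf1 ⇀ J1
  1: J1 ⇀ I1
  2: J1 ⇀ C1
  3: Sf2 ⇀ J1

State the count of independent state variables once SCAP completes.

bond 0 stroke→Sf1  (Sf1: flow source, stroke at near end)
bond 3 stroke→Sf2  (Sf2: flow source, stroke at near end)
bond 1 stroke→I1  (I1 outputs flow p/I1)
bond 2 stroke→J1  (J1 needs exactly one e-in)

2  (C1, I1 all integral)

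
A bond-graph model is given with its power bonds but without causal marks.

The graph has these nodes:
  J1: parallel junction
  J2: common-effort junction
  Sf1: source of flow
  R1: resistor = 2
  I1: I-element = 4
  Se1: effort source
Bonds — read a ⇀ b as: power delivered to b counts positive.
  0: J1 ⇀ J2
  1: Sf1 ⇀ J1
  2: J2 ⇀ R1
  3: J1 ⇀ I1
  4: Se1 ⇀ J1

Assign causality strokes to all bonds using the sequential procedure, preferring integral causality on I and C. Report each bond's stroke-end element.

#0 |J2
#1 |Sf1
#2 |R1
#3 |I1
#4 |J1

#1 →Sf1  (source Sf1 imposes f)
#4 →J1  (Se1: effort source, stroke at far end)
#0 →J2  (J1: bond 4 brought effort, rest push out)
#3 →I1  (J1 effort already set via bond 4)
#2 →R1  (J2: bond 0 brought effort, rest push out)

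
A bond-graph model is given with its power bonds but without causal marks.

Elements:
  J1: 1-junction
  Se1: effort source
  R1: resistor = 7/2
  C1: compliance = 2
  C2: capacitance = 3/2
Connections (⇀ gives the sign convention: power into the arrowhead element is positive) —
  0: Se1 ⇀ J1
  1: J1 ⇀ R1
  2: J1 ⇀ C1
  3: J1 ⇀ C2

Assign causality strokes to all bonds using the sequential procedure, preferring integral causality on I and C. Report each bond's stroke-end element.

bond 0 →J1
bond 1 →R1
bond 2 →J1
bond 3 →J1

bond 0 stroke at J1  (Se1 fixes effort; stroke away)
bond 2 stroke at J1  (C1: C, integral causality)
bond 3 stroke at J1  (prefer integral on C2)
bond 1 stroke at R1  (J1: last free bond brings flow in)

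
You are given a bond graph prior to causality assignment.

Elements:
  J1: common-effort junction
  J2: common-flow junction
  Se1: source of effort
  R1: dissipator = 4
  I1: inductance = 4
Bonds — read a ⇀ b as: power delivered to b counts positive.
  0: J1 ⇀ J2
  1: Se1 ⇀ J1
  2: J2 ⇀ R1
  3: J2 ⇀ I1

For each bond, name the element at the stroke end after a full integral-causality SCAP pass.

bond 1 →J1  (Se1 (Se) sets effort on bond)
bond 0 →J2  (J1 effort already set via bond 1)
bond 3 →I1  (I1 outputs flow p/I1)
bond 2 →J2  (J2 flow already set via bond 3)

b0 |J2
b1 |J1
b2 |J2
b3 |I1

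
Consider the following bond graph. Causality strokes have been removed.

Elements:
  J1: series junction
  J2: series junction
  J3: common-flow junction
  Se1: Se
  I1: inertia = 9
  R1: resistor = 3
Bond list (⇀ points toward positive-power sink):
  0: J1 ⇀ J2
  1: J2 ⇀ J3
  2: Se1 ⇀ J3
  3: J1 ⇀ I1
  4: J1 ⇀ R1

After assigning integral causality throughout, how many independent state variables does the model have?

bond 2 stroke at J3  (Se1 (Se) sets effort on bond)
bond 1 stroke at J2  (closing 1-jn rule on J3)
bond 0 stroke at J1  (J2: last free bond brings flow in)
bond 3 stroke at I1  (I1: I, integral causality)
bond 4 stroke at J1  (common-f at J1 fixed by 3)

1  (I1 all integral)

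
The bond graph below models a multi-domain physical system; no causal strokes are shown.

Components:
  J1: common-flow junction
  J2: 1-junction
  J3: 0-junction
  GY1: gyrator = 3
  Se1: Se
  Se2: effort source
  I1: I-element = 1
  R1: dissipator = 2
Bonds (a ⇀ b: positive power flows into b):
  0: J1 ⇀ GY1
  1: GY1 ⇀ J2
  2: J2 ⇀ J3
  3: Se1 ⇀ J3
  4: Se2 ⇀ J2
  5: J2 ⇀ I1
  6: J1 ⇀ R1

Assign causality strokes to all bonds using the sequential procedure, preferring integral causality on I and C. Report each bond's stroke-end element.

β0 |J1
β1 |J2
β2 |J2
β3 |J3
β4 |J2
β5 |I1
β6 |R1

bond 3 |J3  (Se1 (Se) sets effort on bond)
bond 4 |J2  (source Se2 imposes e)
bond 2 |J2  (0-jn J3 has e-setter on 3)
bond 5 |I1  (prefer integral on I1)
bond 1 |J2  (1-jn J2 has f-setter on 5)
bond 0 |J1  (GY1 both-in/both-out from 1)
bond 6 |R1  (only one flow-in slot at J1)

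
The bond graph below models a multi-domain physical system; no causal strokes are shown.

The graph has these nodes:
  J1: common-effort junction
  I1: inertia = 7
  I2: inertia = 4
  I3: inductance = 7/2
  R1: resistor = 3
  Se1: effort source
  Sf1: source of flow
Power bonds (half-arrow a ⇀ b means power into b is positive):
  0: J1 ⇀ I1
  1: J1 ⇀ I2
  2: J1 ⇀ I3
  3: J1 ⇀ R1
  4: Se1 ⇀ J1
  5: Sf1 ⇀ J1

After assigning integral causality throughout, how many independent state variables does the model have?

3  (I1, I2, I3 all integral)

#4 →J1  (Se1 (Se) sets effort on bond)
#5 →Sf1  (Sf1: flow source, stroke at near end)
#0 →I1  (0-jn J1 has e-setter on 4)
#1 →I2  (0-jn J1 has e-setter on 4)
#2 →I3  (common-e at J1 fixed by 4)
#3 →R1  (J1 effort already set via bond 4)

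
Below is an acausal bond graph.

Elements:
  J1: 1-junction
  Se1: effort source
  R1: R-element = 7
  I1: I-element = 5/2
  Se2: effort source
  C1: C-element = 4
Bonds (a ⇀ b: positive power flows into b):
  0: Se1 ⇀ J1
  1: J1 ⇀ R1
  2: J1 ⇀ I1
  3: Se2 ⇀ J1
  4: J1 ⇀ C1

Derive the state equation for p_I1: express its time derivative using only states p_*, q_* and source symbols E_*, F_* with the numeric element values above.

bond 0 stroke at J1  (Se1 fixes effort; stroke away)
bond 3 stroke at J1  (Se2: effort source, stroke at far end)
bond 2 stroke at I1  (I1 outputs flow p/I1)
bond 1 stroke at J1  (1-jn J1 has f-setter on 2)
bond 4 stroke at J1  (common-f at J1 fixed by 2)

dp_I1/dt = E_Se1 + E_Se2 - 14*p_I1/5 - q_C1/4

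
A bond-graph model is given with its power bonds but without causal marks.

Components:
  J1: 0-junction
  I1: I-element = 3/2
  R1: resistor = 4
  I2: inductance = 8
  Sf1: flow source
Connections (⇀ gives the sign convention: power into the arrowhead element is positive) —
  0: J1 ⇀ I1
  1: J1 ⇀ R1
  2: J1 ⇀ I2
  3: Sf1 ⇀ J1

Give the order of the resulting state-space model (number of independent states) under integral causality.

2  (I1, I2 all integral)

b3 |Sf1  (Sf1 (Sf) sets flow on bond)
b0 |I1  (I1 integral (f out))
b2 |I2  (I2 integral (f out))
b1 |J1  (closing 0-jn rule on J1)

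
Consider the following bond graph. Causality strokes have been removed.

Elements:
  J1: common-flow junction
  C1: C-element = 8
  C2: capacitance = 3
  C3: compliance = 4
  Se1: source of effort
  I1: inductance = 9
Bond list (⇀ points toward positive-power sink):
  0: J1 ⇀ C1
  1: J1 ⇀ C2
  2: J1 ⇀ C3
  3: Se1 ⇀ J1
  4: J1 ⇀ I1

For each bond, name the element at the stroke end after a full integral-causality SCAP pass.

#3 |J1  (source Se1 imposes e)
#0 |J1  (prefer integral on C1)
#1 |J1  (C2 outputs effort q/C2)
#2 |J1  (C3 integral (e out))
#4 |I1  (J1: last free bond brings flow in)

β0 |J1
β1 |J1
β2 |J1
β3 |J1
β4 |I1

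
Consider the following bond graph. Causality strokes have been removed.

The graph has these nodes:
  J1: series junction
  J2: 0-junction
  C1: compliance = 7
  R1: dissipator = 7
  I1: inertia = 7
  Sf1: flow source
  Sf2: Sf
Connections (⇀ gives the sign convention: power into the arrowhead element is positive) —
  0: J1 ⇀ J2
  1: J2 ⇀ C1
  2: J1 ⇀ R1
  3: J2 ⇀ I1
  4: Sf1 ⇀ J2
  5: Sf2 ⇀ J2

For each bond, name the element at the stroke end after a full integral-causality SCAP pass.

bond 0 →J1
bond 1 →J2
bond 2 →R1
bond 3 →I1
bond 4 →Sf1
bond 5 →Sf2

bond 4 →Sf1  (Sf1 fixes flow; stroke at Sf1)
bond 5 →Sf2  (Sf2: flow source, stroke at near end)
bond 1 →J2  (prefer integral on C1)
bond 0 →J1  (common-e at J2 fixed by 1)
bond 3 →I1  (J2 effort already set via bond 1)
bond 2 →R1  (J1 needs exactly one f-in)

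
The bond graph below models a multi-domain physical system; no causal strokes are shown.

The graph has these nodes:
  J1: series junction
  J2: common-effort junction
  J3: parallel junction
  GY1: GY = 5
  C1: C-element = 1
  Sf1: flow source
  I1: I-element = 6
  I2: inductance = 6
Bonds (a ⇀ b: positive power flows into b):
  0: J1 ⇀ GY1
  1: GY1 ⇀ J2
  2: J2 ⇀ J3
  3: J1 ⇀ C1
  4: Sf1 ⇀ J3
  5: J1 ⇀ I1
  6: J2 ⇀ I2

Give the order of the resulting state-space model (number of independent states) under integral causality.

#4 →Sf1  (Sf1: flow source, stroke at near end)
#2 →J3  (only one effort-in slot at J3)
#3 →J1  (C1 integral (e out))
#5 →I1  (I1 outputs flow p/I1)
#0 →J1  (common-f at J1 fixed by 5)
#1 →J2  (through GY1, causality inverts; strokes same side of GY1)
#6 →I2  (J2: bond 1 brought effort, rest push out)

3  (C1, I1, I2 all integral)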